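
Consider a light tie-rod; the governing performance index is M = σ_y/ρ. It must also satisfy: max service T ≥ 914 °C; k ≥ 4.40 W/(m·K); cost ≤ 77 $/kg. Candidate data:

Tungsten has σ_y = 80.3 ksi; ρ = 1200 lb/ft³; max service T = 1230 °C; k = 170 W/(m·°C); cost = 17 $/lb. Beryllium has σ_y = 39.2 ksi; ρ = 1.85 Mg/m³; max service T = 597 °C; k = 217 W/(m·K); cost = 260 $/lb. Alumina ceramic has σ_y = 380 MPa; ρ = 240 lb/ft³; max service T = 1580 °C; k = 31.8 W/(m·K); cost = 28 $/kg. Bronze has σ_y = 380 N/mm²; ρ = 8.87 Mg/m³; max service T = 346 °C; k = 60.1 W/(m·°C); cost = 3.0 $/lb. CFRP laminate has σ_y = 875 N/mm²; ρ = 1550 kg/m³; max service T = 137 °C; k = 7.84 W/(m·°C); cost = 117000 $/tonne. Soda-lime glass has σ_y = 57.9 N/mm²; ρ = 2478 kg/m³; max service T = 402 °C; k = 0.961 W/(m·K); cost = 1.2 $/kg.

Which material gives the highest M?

Screen on constraints: max service T ≥ 914 °C; k ≥ 4.40 W/(m·K); cost ≤ 77 $/kg. Survivors: tungsten, alumina ceramic.
In SI units:
  tungsten: σ_y = 553.6 MPa, ρ = 19220 kg/m³
  alumina ceramic: σ_y = 380.0 MPa, ρ = 3844 kg/m³
  alumina ceramic: M = 98.8 kN·m/kg
  tungsten: M = 28.8 kN·m/kg
The maximum is for alumina ceramic.

alumina ceramic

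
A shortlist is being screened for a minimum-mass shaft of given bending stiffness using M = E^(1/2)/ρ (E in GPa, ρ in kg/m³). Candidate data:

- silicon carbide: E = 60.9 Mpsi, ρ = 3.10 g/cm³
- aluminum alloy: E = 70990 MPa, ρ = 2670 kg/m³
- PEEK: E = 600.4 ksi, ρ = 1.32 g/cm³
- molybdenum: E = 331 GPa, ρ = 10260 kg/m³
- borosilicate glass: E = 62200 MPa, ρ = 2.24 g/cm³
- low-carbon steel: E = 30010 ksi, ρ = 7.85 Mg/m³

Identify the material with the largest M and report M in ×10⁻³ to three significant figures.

silicon carbide, M = 6.61×10⁻³

Normalizing units and computing the index:
  silicon carbide: E = 419.9 GPa, ρ = 3100 kg/m³
  aluminum alloy: E = 70.99 GPa, ρ = 2670 kg/m³
  PEEK: E = 4.140 GPa, ρ = 1320 kg/m³
  molybdenum: E = 331.0 GPa, ρ = 10260 kg/m³
  borosilicate glass: E = 62.20 GPa, ρ = 2240 kg/m³
  low-carbon steel: E = 206.9 GPa, ρ = 7850 kg/m³
  silicon carbide: M = 6.61×10⁻³
  borosilicate glass: M = 3.52×10⁻³
  aluminum alloy: M = 3.16×10⁻³
  low-carbon steel: M = 1.83×10⁻³
  molybdenum: M = 1.77×10⁻³
  PEEK: M = 1.54×10⁻³
Silicon carbide ranks first.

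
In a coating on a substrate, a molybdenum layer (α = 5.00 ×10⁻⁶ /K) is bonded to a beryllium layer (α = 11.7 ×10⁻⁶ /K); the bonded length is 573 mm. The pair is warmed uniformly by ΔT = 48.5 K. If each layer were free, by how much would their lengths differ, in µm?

Δα = |5.00 − 11.7|×10⁻⁶/K = 6.70×10⁻⁶/K.
ΔL_mismatch = Δα·L·ΔT = 6.70×10⁻⁶ × 573.0 mm × 48.5 K = 186 µm.

186 µm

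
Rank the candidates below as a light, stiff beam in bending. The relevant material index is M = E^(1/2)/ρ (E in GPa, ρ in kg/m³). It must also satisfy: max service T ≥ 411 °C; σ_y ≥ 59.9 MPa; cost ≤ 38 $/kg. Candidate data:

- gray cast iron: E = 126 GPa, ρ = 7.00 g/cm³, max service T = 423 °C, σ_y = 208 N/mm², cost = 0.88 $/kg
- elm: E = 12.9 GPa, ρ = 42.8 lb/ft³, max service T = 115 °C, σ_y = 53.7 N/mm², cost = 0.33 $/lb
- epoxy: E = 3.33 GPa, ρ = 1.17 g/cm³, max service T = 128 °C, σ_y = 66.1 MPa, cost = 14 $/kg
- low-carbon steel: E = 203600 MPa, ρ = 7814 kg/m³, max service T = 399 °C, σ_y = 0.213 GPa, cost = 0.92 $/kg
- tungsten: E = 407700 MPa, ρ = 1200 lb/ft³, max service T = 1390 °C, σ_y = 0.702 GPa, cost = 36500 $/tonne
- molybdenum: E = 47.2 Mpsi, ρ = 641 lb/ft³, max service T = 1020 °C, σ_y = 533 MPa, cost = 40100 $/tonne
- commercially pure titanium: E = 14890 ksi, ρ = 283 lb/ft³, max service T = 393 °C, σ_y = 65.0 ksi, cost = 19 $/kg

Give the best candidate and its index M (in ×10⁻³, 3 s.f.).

Screen on constraints: max service T ≥ 411 °C; σ_y ≥ 59.9 MPa; cost ≤ 38 $/kg. Survivors: gray cast iron, tungsten.
Normalizing units and computing the index:
  gray cast iron: E = 126.0 GPa, ρ = 7000 kg/m³
  tungsten: E = 407.7 GPa, ρ = 19220 kg/m³
  gray cast iron: M = 1.60×10⁻³
  tungsten: M = 1.05×10⁻³
Highest index: gray cast iron.

gray cast iron, M = 1.60×10⁻³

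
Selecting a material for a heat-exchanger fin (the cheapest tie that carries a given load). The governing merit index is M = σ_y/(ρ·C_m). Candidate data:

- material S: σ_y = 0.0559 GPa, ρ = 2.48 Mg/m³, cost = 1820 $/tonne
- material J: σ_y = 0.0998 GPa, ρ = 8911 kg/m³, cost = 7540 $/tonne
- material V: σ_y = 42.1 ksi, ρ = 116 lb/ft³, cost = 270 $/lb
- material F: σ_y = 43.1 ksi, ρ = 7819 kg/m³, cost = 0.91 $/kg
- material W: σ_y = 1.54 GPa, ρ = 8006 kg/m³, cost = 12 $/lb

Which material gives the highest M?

Convert each candidate to consistent units, then evaluate M:
  material S: σ_y = 55.90 MPa, ρ = 2480 kg/m³, cost = 1.820 $/kg
  material J: σ_y = 99.80 MPa, ρ = 8911 kg/m³, cost = 7.540 $/kg
  material V: σ_y = 290.3 MPa, ρ = 1858 kg/m³, cost = 595.2 $/kg
  material F: σ_y = 297.2 MPa, ρ = 7819 kg/m³, cost = 0.9100 $/kg
  material W: σ_y = 1540 MPa, ρ = 8006 kg/m³, cost = 26.46 $/kg
  material F: M = 41.8 kN·m per $
  material S: M = 12.4 kN·m per $
  material W: M = 7.27 kN·m per $
  material J: M = 1.49 kN·m per $
  material V: M = 0.262 kN·m per $
Material F ranks first.

material F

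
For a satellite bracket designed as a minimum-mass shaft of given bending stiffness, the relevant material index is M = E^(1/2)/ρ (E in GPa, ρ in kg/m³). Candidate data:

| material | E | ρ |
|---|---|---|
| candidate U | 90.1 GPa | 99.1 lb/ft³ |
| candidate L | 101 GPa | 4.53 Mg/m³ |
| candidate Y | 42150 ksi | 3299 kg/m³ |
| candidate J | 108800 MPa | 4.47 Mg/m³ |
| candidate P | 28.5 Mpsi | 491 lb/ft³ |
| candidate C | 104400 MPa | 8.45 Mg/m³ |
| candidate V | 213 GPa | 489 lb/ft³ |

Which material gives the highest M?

Normalizing units and computing the index:
  candidate U: E = 90.10 GPa, ρ = 1587 kg/m³
  candidate L: E = 101.0 GPa, ρ = 4530 kg/m³
  candidate Y: E = 290.6 GPa, ρ = 3299 kg/m³
  candidate J: E = 108.8 GPa, ρ = 4470 kg/m³
  candidate P: E = 196.5 GPa, ρ = 7865 kg/m³
  candidate C: E = 104.4 GPa, ρ = 8450 kg/m³
  candidate V: E = 213.0 GPa, ρ = 7833 kg/m³
  candidate U: M = 5.98×10⁻³
  candidate Y: M = 5.17×10⁻³
  candidate J: M = 2.33×10⁻³
  candidate L: M = 2.22×10⁻³
  candidate V: M = 1.86×10⁻³
  candidate P: M = 1.78×10⁻³
  candidate C: M = 1.21×10⁻³
Candidate U ranks first.

candidate U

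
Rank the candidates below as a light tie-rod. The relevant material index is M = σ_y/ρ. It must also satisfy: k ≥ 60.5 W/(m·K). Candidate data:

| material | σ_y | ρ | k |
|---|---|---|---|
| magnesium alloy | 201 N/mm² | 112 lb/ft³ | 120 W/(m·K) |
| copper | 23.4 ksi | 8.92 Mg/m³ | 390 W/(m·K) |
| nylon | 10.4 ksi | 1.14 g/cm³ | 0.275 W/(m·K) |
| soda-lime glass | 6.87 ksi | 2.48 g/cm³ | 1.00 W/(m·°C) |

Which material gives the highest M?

Screen on constraints: k ≥ 60.5 W/(m·K). Survivors: magnesium alloy, copper.
Putting every candidate on a common basis:
  magnesium alloy: σ_y = 201.0 MPa, ρ = 1794 kg/m³
  copper: σ_y = 161.3 MPa, ρ = 8920 kg/m³
  magnesium alloy: M = 112 kN·m/kg
  copper: M = 18.1 kN·m/kg
Magnesium alloy ranks first.

magnesium alloy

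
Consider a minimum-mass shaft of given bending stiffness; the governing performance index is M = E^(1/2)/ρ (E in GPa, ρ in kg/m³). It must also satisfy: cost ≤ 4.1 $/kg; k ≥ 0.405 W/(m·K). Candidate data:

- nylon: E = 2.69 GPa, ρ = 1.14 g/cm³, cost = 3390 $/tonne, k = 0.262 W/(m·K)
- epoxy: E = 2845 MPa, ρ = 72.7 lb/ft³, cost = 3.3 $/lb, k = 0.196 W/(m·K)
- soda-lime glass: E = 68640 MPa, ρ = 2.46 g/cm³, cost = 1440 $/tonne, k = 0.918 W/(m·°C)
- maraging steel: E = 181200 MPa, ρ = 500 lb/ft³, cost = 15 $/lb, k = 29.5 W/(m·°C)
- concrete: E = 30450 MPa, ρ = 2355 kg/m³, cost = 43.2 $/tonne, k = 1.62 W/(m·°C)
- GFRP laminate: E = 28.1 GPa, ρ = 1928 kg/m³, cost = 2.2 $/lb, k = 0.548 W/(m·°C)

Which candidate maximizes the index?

soda-lime glass

Screen on constraints: cost ≤ 4.1 $/kg; k ≥ 0.405 W/(m·K). Survivors: soda-lime glass, concrete.
Putting every candidate on a common basis:
  soda-lime glass: E = 68.64 GPa, ρ = 2460 kg/m³
  concrete: E = 30.45 GPa, ρ = 2355 kg/m³
  soda-lime glass: M = 3.37×10⁻³
  concrete: M = 2.34×10⁻³
Soda-lime glass has the largest M.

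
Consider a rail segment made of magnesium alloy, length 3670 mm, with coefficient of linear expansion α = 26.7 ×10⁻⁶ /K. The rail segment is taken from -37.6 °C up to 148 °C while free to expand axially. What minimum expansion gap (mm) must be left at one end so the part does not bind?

ΔT = 148 − (-37.6) = 185.6 K.
ΔL = α·L₀·ΔT = 26.7×10⁻⁶ × 3670 mm × 185.6 K = 18.2 mm.

18.2 mm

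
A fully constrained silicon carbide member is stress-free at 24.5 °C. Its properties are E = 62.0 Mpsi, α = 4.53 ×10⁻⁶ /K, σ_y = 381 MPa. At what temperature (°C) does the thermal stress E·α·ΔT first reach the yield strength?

E = 62.0 Mpsi = 427.5 GPa.
E·α·ΔT = 381.0 MPa ⇒ ΔT = 381.0 / (427.5×10³ × 4.53×10⁻⁶) = 196.8 K.
T = 24.5 + 196.8 = 221.3 °C.

221 °C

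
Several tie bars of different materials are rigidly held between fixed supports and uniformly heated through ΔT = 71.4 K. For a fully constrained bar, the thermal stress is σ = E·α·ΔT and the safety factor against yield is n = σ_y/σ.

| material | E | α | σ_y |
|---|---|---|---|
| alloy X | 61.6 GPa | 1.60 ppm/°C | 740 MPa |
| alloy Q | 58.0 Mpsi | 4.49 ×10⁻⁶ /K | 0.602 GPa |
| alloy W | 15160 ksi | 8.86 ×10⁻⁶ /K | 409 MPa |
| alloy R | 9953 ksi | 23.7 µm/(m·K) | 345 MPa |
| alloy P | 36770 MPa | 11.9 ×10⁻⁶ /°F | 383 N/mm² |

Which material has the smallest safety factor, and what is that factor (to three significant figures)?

Converting E to GPa, α to ×10⁻⁶/K, σ_y to MPa, then σ and n for each:
  alloy X: E = 61.60, α = 1.60, σ_y = 740.0 → σ = 7.04 MPa, n = 105
  alloy Q: E = 399.9, α = 4.49, σ_y = 602.0 → σ = 128 MPa, n = 4.70
  alloy W: E = 104.5, α = 8.86, σ_y = 409.0 → σ = 66.1 MPa, n = 6.19
  alloy R: E = 68.62, α = 23.7, σ_y = 345.0 → σ = 116 MPa, n = 2.97
  alloy P: E = 36.77, α = 21.4, σ_y = 383.0 → σ = 56.2 MPa, n = 6.81
The minimum is alloy R at n = 2.97.

alloy R, n = 2.97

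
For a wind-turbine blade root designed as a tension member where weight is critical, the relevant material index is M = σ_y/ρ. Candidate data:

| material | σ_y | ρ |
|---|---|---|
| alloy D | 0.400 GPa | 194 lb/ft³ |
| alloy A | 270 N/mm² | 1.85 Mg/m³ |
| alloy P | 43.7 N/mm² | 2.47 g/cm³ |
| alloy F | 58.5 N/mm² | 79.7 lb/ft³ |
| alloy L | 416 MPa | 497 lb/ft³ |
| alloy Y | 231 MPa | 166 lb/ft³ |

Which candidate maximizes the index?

Normalizing units and computing the index:
  alloy D: σ_y = 400.0 MPa, ρ = 3108 kg/m³
  alloy A: σ_y = 270.0 MPa, ρ = 1850 kg/m³
  alloy P: σ_y = 43.70 MPa, ρ = 2470 kg/m³
  alloy F: σ_y = 58.50 MPa, ρ = 1277 kg/m³
  alloy L: σ_y = 416.0 MPa, ρ = 7961 kg/m³
  alloy Y: σ_y = 231.0 MPa, ρ = 2659 kg/m³
  alloy A: M = 146 kN·m/kg
  alloy D: M = 129 kN·m/kg
  alloy Y: M = 86.9 kN·m/kg
  alloy L: M = 52.3 kN·m/kg
  alloy F: M = 45.8 kN·m/kg
  alloy P: M = 17.7 kN·m/kg
Alloy A ranks first.

alloy A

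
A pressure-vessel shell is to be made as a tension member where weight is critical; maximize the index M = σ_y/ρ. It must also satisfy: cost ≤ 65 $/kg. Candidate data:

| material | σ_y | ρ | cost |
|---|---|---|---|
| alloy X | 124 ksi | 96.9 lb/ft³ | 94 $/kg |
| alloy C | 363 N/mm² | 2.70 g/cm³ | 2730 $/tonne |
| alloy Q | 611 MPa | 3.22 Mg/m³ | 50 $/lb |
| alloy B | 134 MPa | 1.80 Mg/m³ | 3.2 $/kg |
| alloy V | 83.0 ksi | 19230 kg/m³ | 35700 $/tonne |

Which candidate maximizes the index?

alloy C

Screen on constraints: cost ≤ 65 $/kg. Survivors: alloy C, alloy B, alloy V.
Convert each candidate to consistent units, then evaluate M:
  alloy C: σ_y = 363.0 MPa, ρ = 2700 kg/m³
  alloy B: σ_y = 134.0 MPa, ρ = 1800 kg/m³
  alloy V: σ_y = 572.3 MPa, ρ = 19230 kg/m³
  alloy C: M = 134 kN·m/kg
  alloy B: M = 74.4 kN·m/kg
  alloy V: M = 29.8 kN·m/kg
Alloy C has the largest M.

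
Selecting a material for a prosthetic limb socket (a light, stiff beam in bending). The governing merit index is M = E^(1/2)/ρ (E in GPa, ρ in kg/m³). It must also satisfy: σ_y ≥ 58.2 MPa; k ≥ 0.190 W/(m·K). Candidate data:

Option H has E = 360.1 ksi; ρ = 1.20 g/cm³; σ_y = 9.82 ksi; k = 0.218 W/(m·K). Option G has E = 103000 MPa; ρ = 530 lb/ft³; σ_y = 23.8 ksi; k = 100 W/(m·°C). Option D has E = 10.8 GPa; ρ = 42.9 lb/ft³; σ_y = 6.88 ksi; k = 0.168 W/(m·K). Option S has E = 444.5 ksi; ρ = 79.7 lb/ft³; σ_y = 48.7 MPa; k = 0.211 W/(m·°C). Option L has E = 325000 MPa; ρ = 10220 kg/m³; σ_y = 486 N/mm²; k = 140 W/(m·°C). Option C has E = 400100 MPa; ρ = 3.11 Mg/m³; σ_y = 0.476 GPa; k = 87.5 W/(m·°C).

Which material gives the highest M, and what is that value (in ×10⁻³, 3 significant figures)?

option C, M = 6.43×10⁻³

Screen on constraints: σ_y ≥ 58.2 MPa; k ≥ 0.190 W/(m·K). Survivors: option H, option G, option L, option C.
Normalizing units and computing the index:
  option H: E = 2.483 GPa, ρ = 1200 kg/m³
  option G: E = 103.0 GPa, ρ = 8490 kg/m³
  option L: E = 325.0 GPa, ρ = 10220 kg/m³
  option C: E = 400.1 GPa, ρ = 3110 kg/m³
  option C: M = 6.43×10⁻³
  option L: M = 1.76×10⁻³
  option H: M = 1.31×10⁻³
  option G: M = 1.20×10⁻³
The maximum is for option C.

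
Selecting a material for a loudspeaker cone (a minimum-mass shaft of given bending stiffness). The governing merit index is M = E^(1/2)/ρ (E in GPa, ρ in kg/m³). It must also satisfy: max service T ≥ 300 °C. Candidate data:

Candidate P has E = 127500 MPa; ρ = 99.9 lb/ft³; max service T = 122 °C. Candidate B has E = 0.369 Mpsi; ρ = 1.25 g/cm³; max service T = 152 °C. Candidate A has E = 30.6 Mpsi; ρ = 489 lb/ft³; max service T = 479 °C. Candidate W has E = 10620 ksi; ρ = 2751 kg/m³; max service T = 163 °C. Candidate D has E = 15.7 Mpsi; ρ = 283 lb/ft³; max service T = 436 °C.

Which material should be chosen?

candidate D

Screen on constraints: max service T ≥ 300 °C. Survivors: candidate A, candidate D.
In SI units:
  candidate A: E = 211.0 GPa, ρ = 7833 kg/m³
  candidate D: E = 108.2 GPa, ρ = 4533 kg/m³
  candidate D: M = 2.30×10⁻³
  candidate A: M = 1.85×10⁻³
Candidate D ranks first.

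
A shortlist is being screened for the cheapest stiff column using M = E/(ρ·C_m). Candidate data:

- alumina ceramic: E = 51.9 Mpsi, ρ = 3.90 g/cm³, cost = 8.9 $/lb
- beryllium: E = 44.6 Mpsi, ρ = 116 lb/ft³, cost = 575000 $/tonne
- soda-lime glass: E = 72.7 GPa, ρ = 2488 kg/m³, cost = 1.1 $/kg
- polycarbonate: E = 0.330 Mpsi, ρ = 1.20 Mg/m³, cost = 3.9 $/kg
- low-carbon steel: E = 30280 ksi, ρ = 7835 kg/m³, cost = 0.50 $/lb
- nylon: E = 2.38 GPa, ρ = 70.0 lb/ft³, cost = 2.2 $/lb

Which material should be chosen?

After converting to SI:
  alumina ceramic: E = 357.8 GPa, ρ = 3900 kg/m³, cost = 19.62 $/kg
  beryllium: E = 307.5 GPa, ρ = 1858 kg/m³, cost = 575.0 $/kg
  soda-lime glass: E = 72.70 GPa, ρ = 2488 kg/m³, cost = 1.100 $/kg
  polycarbonate: E = 2.275 GPa, ρ = 1200 kg/m³, cost = 3.900 $/kg
  low-carbon steel: E = 208.8 GPa, ρ = 7835 kg/m³, cost = 1.102 $/kg
  nylon: E = 2.380 GPa, ρ = 1121 kg/m³, cost = 4.850 $/kg
  soda-lime glass: M = 26.6 MN·m per $
  low-carbon steel: M = 24.2 MN·m per $
  alumina ceramic: M = 4.68 MN·m per $
  polycarbonate: M = 0.486 MN·m per $
  nylon: M = 0.438 MN·m per $
  beryllium: M = 0.288 MN·m per $
Soda-lime glass ranks first.

soda-lime glass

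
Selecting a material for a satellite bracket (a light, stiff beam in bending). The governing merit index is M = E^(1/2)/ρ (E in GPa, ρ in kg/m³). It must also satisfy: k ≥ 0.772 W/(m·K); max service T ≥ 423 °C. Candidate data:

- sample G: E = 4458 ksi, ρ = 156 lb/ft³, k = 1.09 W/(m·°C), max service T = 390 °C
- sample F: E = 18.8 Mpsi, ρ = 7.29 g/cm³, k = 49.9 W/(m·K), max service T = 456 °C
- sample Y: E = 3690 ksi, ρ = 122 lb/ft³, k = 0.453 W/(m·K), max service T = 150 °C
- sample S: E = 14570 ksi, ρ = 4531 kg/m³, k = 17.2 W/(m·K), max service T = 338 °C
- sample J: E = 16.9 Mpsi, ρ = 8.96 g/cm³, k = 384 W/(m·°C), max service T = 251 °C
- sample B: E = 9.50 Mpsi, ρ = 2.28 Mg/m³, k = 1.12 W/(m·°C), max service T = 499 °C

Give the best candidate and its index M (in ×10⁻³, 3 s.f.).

Screen on constraints: k ≥ 0.772 W/(m·K); max service T ≥ 423 °C. Survivors: sample F, sample B.
Normalizing units and computing the index:
  sample F: E = 129.6 GPa, ρ = 7290 kg/m³
  sample B: E = 65.50 GPa, ρ = 2280 kg/m³
  sample B: M = 3.55×10⁻³
  sample F: M = 1.56×10⁻³
Highest index: sample B.

sample B, M = 3.55×10⁻³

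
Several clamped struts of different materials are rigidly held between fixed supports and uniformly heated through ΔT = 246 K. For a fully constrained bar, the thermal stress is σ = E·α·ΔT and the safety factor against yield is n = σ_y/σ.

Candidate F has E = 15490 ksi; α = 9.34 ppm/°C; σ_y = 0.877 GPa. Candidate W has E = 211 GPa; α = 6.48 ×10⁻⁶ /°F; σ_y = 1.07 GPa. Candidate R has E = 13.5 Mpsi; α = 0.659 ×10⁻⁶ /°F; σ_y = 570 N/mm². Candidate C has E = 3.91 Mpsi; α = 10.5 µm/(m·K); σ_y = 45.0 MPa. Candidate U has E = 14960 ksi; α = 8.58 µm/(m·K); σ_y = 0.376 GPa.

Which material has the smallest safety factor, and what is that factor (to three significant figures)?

candidate C, n = 0.646

With everything in SI (GPa, ×10⁻⁶/K, MPa):
  candidate F: E = 106.8, α = 9.34, σ_y = 877.0 → σ = 245 MPa, n = 3.57
  candidate W: E = 211.0, α = 11.7, σ_y = 1070 → σ = 605 MPa, n = 1.77
  candidate R: E = 93.08, α = 1.19, σ_y = 570.0 → σ = 27.2 MPa, n = 21.0
  candidate C: E = 26.96, α = 10.5, σ_y = 45.00 → σ = 69.6 MPa, n = 0.646
  candidate U: E = 103.1, α = 8.58, σ_y = 376.0 → σ = 218 MPa, n = 1.73
Smallest n: candidate C with n = 0.646.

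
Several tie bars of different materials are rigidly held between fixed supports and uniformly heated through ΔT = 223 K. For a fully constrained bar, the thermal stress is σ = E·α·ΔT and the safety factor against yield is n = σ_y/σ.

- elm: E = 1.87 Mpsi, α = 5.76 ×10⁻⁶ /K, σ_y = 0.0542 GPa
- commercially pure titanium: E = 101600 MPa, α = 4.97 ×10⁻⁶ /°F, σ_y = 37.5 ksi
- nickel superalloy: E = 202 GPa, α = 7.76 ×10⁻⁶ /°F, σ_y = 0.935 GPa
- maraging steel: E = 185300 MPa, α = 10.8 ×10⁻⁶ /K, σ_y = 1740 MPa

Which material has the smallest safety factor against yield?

In consistent units (E in GPa, α in ×10⁻⁶/K, σ_y in MPa):
  elm: E = 12.89, α = 5.76, σ_y = 54.20 → σ = 16.6 MPa, n = 3.27
  commercially pure titanium: E = 101.6, α = 8.95, σ_y = 258.6 → σ = 203 MPa, n = 1.28
  nickel superalloy: E = 202.0, α = 14.0, σ_y = 935.0 → σ = 629 MPa, n = 1.49
  maraging steel: E = 185.3, α = 10.8, σ_y = 1740 → σ = 446 MPa, n = 3.90
The minimum is commercially pure titanium at n = 1.28.

commercially pure titanium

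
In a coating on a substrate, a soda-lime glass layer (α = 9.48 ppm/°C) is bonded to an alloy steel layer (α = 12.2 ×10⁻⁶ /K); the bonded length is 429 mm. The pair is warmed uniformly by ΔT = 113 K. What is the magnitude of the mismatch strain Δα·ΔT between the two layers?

3.07×10⁻⁴

Δα = |9.48 − 12.2|×10⁻⁶/K = 2.72×10⁻⁶/K.
Mismatch strain = Δα·ΔT = 2.72×10⁻⁶ × 113.0 = 3.07×10⁻⁴.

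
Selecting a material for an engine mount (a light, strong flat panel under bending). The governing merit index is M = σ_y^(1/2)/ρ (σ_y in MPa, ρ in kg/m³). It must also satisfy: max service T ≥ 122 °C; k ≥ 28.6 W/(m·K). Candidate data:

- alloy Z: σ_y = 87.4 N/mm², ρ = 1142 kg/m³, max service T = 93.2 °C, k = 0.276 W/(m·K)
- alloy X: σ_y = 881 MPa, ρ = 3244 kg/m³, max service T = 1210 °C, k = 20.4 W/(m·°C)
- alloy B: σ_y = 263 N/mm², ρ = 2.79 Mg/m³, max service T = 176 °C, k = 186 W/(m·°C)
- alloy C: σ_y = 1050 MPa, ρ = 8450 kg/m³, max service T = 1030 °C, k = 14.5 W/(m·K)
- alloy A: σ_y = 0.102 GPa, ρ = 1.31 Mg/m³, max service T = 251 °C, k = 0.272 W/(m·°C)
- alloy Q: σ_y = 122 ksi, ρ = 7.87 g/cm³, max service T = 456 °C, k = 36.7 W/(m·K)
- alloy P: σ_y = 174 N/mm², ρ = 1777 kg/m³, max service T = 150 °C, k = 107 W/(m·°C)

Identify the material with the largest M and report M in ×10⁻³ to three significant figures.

alloy P, M = 7.42×10⁻³

Screen on constraints: max service T ≥ 122 °C; k ≥ 28.6 W/(m·K). Survivors: alloy B, alloy Q, alloy P.
Convert each candidate to consistent units, then evaluate M:
  alloy B: σ_y = 263.0 MPa, ρ = 2790 kg/m³
  alloy Q: σ_y = 841.2 MPa, ρ = 7870 kg/m³
  alloy P: σ_y = 174.0 MPa, ρ = 1777 kg/m³
  alloy P: M = 7.42×10⁻³
  alloy B: M = 5.81×10⁻³
  alloy Q: M = 3.69×10⁻³
The maximum is for alloy P.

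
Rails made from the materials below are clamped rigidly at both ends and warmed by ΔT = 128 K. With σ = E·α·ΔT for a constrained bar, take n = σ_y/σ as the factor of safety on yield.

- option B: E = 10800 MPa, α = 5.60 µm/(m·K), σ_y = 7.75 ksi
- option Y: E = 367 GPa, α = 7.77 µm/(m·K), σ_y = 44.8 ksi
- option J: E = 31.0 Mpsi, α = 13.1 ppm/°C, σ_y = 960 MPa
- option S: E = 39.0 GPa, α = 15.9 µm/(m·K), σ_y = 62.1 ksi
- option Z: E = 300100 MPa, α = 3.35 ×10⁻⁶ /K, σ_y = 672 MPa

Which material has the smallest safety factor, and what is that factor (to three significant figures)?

option Y, n = 0.846

With everything in SI (GPa, ×10⁻⁶/K, MPa):
  option B: E = 10.80, α = 5.60, σ_y = 53.43 → σ = 7.74 MPa, n = 6.90
  option Y: E = 367.0, α = 7.77, σ_y = 308.9 → σ = 365 MPa, n = 0.846
  option J: E = 213.7, α = 13.1, σ_y = 960.0 → σ = 358 MPa, n = 2.68
  option S: E = 39.00, α = 15.9, σ_y = 428.2 → σ = 79.4 MPa, n = 5.39
  option Z: E = 300.1, α = 3.35, σ_y = 672.0 → σ = 129 MPa, n = 5.22
Option Y has the lowest safety factor, n = 0.846.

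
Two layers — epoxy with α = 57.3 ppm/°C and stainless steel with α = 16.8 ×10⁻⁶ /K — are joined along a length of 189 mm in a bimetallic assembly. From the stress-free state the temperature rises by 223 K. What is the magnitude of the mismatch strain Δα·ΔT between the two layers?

Δα = |57.3 − 16.8|×10⁻⁶/K = 40.5×10⁻⁶/K.
Mismatch strain = Δα·ΔT = 40.5×10⁻⁶ × 223.0 = 9.03×10⁻³.

9.03×10⁻³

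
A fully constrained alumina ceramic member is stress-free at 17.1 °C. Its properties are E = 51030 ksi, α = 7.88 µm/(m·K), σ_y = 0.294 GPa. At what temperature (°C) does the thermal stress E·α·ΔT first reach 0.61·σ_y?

81.8 °C

E = 51030 ksi = 351.8 GPa.
σ_y = 0.294 GPa = 294.0 MPa.
E·α·ΔT = 179.3 MPa ⇒ ΔT = 179.3 / (351.8×10³ × 7.88×10⁻⁶) = 64.69 K.
T = 17.1 + 64.69 = 81.79 °C.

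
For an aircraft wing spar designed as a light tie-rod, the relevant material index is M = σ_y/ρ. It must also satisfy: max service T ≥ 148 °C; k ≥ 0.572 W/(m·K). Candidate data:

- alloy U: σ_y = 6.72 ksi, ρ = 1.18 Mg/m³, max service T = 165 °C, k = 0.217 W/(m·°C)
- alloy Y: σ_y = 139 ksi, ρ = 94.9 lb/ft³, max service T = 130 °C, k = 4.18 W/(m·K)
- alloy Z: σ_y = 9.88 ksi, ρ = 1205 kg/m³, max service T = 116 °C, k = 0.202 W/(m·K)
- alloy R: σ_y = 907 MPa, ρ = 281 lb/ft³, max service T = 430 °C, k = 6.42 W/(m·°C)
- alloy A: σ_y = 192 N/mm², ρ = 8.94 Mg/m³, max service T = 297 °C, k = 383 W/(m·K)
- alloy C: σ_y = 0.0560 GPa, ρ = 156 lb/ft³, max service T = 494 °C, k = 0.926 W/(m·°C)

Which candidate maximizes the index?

alloy R

Screen on constraints: max service T ≥ 148 °C; k ≥ 0.572 W/(m·K). Survivors: alloy R, alloy A, alloy C.
In SI units:
  alloy R: σ_y = 907.0 MPa, ρ = 4501 kg/m³
  alloy A: σ_y = 192.0 MPa, ρ = 8940 kg/m³
  alloy C: σ_y = 56.00 MPa, ρ = 2499 kg/m³
  alloy R: M = 202 kN·m/kg
  alloy C: M = 22.4 kN·m/kg
  alloy A: M = 21.5 kN·m/kg
Alloy R ranks first.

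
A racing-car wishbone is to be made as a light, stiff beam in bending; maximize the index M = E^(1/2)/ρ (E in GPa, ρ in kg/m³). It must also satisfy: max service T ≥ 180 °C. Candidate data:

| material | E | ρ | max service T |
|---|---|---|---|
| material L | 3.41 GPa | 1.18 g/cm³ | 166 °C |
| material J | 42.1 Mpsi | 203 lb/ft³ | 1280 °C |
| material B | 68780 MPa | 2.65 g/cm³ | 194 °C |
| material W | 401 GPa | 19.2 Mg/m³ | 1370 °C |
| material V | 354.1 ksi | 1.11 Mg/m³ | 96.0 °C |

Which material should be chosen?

material J

Screen on constraints: max service T ≥ 180 °C. Survivors: material J, material B, material W.
In SI units:
  material J: E = 290.3 GPa, ρ = 3252 kg/m³
  material B: E = 68.78 GPa, ρ = 2650 kg/m³
  material W: E = 401.0 GPa, ρ = 19200 kg/m³
  material J: M = 5.24×10⁻³
  material B: M = 3.13×10⁻³
  material W: M = 1.04×10⁻³
The maximum is for material J.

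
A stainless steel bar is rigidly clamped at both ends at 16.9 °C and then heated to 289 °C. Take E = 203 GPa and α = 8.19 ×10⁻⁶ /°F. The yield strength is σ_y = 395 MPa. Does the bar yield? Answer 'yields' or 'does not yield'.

yields

α = 8.19×10⁻⁶/°F × 9/5 = 14.7×10⁻⁶/K.
ΔT = 272.1 K. Constrained thermal stress σ = E·α·ΔT = 203.0×10³ MPa × 14.7×10⁻⁶ × 272.1 = 814 MPa (compressive).
Compare to σ_y = 395 MPa: σ ≥ σ_y, so it yields.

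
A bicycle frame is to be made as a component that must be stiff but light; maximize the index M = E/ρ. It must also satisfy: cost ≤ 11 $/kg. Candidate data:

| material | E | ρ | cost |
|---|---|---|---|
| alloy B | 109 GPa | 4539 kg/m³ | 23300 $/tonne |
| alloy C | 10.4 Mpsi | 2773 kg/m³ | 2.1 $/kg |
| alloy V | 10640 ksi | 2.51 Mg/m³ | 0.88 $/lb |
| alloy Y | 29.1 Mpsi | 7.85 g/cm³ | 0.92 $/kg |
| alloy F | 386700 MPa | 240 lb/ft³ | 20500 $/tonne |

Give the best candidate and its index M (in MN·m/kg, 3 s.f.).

alloy V, M = 29.2 MN·m/kg

Screen on constraints: cost ≤ 11 $/kg. Survivors: alloy C, alloy V, alloy Y.
In SI units:
  alloy C: E = 71.71 GPa, ρ = 2773 kg/m³
  alloy V: E = 73.36 GPa, ρ = 2510 kg/m³
  alloy Y: E = 200.6 GPa, ρ = 7850 kg/m³
  alloy V: M = 29.2 MN·m/kg
  alloy C: M = 25.9 MN·m/kg
  alloy Y: M = 25.6 MN·m/kg
Alloy V has the largest M.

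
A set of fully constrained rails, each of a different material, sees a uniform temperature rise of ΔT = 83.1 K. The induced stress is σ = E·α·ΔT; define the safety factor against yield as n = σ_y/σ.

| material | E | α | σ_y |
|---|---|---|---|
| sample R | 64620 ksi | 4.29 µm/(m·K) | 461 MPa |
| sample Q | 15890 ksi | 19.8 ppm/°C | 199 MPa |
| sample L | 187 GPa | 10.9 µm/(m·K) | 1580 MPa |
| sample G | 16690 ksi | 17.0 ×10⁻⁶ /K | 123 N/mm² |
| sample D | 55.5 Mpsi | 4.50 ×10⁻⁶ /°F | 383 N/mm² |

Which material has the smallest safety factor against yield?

sample G

Per material, after unit conversion:
  sample R: E = 445.5, α = 4.29, σ_y = 461.0 → σ = 159 MPa, n = 2.90
  sample Q: E = 109.6, α = 19.8, σ_y = 199.0 → σ = 180 MPa, n = 1.10
  sample L: E = 187.0, α = 10.9, σ_y = 1580 → σ = 169 MPa, n = 9.33
  sample G: E = 115.1, α = 17.0, σ_y = 123.0 → σ = 163 MPa, n = 0.757
  sample D: E = 382.7, α = 8.10, σ_y = 383.0 → σ = 258 MPa, n = 1.49
Smallest n: sample G with n = 0.757.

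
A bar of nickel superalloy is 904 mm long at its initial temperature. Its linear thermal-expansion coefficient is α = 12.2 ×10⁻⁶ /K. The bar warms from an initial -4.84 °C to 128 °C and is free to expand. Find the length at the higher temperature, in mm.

905.47 mm

ΔT = 128 − (-4.84) = 132.8 K.
ΔL = α·L₀·ΔT = 12.2×10⁻⁶ × 904 mm × 132.8 K = 1.47 mm.
L = L₀ + ΔL = 904 + 1.47 = 905.47 mm.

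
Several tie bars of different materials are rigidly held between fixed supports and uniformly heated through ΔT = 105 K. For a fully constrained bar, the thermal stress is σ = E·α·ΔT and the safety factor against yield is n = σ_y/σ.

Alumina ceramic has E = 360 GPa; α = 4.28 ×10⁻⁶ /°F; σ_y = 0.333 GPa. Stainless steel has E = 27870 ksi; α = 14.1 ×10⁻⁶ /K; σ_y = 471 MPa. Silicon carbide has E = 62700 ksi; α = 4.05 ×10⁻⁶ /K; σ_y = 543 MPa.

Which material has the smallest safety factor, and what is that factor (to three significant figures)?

alumina ceramic, n = 1.14

Converting E to GPa, α to ×10⁻⁶/K, σ_y to MPa, then σ and n for each:
  alumina ceramic: E = 360.0, α = 7.70, σ_y = 333.0 → σ = 291 MPa, n = 1.14
  stainless steel: E = 192.2, α = 14.1, σ_y = 471.0 → σ = 284 MPa, n = 1.66
  silicon carbide: E = 432.3, α = 4.05, σ_y = 543.0 → σ = 184 MPa, n = 2.95
Alumina ceramic has the lowest safety factor, n = 1.14.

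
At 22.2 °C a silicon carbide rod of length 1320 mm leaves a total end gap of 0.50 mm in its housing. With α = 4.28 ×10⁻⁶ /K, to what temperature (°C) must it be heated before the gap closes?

α·L₀·ΔT = 0.5 mm ⇒ ΔT = 0.5 / (4.28×10⁻⁶ × 1320.0) = 88.50 K.
T = 22.2 + 88.50 = 110.7 °C.

111 °C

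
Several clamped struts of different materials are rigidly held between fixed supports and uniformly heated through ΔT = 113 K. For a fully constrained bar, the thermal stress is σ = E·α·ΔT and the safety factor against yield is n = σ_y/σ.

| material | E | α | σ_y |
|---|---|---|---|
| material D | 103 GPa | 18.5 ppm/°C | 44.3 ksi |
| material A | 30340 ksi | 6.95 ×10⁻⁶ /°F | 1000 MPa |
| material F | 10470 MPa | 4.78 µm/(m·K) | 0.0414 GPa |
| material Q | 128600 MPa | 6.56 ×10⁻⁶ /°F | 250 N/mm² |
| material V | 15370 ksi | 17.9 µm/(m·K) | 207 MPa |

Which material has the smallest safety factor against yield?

material V

Per material, after unit conversion:
  material D: E = 103.0, α = 18.5, σ_y = 305.4 → σ = 215 MPa, n = 1.42
  material A: E = 209.2, α = 12.5, σ_y = 1000 → σ = 296 MPa, n = 3.38
  material F: E = 10.47, α = 4.78, σ_y = 41.40 → σ = 5.66 MPa, n = 7.32
  material Q: E = 128.6, α = 11.8, σ_y = 250.0 → σ = 172 MPa, n = 1.46
  material V: E = 106.0, α = 17.9, σ_y = 207.0 → σ = 214 MPa, n = 0.966
The minimum is material V at n = 0.966.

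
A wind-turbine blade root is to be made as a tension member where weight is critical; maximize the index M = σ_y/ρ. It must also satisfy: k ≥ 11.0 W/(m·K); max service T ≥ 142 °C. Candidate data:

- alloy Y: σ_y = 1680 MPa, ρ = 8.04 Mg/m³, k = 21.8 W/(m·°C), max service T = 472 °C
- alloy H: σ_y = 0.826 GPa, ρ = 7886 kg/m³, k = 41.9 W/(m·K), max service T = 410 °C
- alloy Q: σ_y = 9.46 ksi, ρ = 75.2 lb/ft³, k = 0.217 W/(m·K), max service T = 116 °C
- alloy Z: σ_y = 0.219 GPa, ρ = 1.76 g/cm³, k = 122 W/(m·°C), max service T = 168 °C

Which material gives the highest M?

Screen on constraints: k ≥ 11.0 W/(m·K); max service T ≥ 142 °C. Survivors: alloy Y, alloy H, alloy Z.
In SI units:
  alloy Y: σ_y = 1680 MPa, ρ = 8040 kg/m³
  alloy H: σ_y = 826.0 MPa, ρ = 7886 kg/m³
  alloy Z: σ_y = 219.0 MPa, ρ = 1760 kg/m³
  alloy Y: M = 209 kN·m/kg
  alloy Z: M = 124 kN·m/kg
  alloy H: M = 105 kN·m/kg
The maximum is for alloy Y.

alloy Y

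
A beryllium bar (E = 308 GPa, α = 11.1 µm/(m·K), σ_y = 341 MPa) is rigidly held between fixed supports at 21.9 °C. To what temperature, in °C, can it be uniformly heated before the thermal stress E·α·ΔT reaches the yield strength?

122 °C

E·α·ΔT = 341.0 MPa ⇒ ΔT = 341.0 / (308.0×10³ × 11.1×10⁻⁶) = 99.74 K.
T = 21.9 + 99.74 = 121.6 °C.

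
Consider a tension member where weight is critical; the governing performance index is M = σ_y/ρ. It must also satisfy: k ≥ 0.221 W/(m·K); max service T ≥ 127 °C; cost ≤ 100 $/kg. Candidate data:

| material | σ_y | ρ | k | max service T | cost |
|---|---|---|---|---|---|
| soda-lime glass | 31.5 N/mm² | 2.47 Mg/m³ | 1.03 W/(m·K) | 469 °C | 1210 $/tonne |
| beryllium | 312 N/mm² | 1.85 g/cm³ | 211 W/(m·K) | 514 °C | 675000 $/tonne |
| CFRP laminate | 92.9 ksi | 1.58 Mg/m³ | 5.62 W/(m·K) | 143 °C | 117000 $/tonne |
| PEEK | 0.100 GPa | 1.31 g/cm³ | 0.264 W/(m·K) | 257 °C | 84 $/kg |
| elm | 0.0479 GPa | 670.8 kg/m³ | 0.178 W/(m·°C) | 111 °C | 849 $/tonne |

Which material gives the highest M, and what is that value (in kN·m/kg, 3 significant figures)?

Screen on constraints: k ≥ 0.221 W/(m·K); max service T ≥ 127 °C; cost ≤ 100 $/kg. Survivors: soda-lime glass, PEEK.
Putting every candidate on a common basis:
  soda-lime glass: σ_y = 31.50 MPa, ρ = 2470 kg/m³
  PEEK: σ_y = 100.0 MPa, ρ = 1310 kg/m³
  PEEK: M = 76.3 kN·m/kg
  soda-lime glass: M = 12.8 kN·m/kg
PEEK has the largest M.

PEEK, M = 76.3 kN·m/kg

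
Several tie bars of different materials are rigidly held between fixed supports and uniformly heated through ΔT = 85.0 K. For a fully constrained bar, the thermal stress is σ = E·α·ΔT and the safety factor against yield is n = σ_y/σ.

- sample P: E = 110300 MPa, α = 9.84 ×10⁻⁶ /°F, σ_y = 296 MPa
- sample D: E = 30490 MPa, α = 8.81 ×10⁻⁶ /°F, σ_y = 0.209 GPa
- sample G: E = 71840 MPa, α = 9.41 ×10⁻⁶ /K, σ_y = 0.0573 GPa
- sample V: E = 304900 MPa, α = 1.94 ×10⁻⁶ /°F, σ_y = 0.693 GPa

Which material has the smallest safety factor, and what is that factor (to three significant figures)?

With everything in SI (GPa, ×10⁻⁶/K, MPa):
  sample P: E = 110.3, α = 17.7, σ_y = 296.0 → σ = 166 MPa, n = 1.78
  sample D: E = 30.49, α = 15.9, σ_y = 209.0 → σ = 41.1 MPa, n = 5.09
  sample G: E = 71.84, α = 9.41, σ_y = 57.30 → σ = 57.5 MPa, n = 0.997
  sample V: E = 304.9, α = 3.49, σ_y = 693.0 → σ = 90.5 MPa, n = 7.66
Sample G has the lowest safety factor, n = 0.997.

sample G, n = 0.997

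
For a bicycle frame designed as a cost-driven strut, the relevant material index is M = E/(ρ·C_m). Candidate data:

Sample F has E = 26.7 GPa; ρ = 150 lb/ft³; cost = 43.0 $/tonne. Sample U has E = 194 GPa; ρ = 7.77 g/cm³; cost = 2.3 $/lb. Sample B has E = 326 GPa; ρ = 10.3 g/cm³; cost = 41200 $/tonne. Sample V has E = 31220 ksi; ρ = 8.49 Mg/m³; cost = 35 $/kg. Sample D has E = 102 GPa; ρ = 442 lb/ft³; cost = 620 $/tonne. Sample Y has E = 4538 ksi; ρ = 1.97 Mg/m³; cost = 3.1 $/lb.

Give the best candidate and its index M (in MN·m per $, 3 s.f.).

sample F, M = 258 MN·m per $

Normalizing units and computing the index:
  sample F: E = 26.70 GPa, ρ = 2403 kg/m³, cost = 0.04300 $/kg
  sample U: E = 194.0 GPa, ρ = 7770 kg/m³, cost = 5.071 $/kg
  sample B: E = 326.0 GPa, ρ = 10300 kg/m³, cost = 41.20 $/kg
  sample V: E = 215.3 GPa, ρ = 8490 kg/m³, cost = 35.00 $/kg
  sample D: E = 102.0 GPa, ρ = 7080 kg/m³, cost = 0.6200 $/kg
  sample Y: E = 31.29 GPa, ρ = 1970 kg/m³, cost = 6.834 $/kg
  sample F: M = 258 MN·m per $
  sample D: M = 23.2 MN·m per $
  sample U: M = 4.92 MN·m per $
  sample Y: M = 2.32 MN·m per $
  sample B: M = 0.768 MN·m per $
  sample V: M = 0.724 MN·m per $
Sample F ranks first.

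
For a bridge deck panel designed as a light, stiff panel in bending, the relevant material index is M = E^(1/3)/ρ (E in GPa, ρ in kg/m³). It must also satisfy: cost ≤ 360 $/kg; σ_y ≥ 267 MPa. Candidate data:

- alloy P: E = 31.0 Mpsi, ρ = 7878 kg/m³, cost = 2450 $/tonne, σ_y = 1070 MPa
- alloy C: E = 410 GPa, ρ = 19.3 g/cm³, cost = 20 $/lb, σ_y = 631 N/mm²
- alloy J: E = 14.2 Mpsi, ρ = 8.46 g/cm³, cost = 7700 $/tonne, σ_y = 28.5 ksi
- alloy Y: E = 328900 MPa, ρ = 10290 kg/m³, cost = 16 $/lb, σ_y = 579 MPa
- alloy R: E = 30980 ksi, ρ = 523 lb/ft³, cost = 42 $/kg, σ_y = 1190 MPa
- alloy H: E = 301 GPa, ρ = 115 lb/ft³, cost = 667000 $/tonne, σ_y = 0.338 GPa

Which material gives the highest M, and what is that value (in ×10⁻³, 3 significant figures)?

Screen on constraints: cost ≤ 360 $/kg; σ_y ≥ 267 MPa. Survivors: alloy P, alloy C, alloy Y, alloy R.
Convert each candidate to consistent units, then evaluate M:
  alloy P: E = 213.7 GPa, ρ = 7878 kg/m³
  alloy C: E = 410.0 GPa, ρ = 19300 kg/m³
  alloy Y: E = 328.9 GPa, ρ = 10290 kg/m³
  alloy R: E = 213.6 GPa, ρ = 8378 kg/m³
  alloy P: M = 0.759×10⁻³
  alloy R: M = 0.714×10⁻³
  alloy Y: M = 0.671×10⁻³
  alloy C: M = 0.385×10⁻³
Highest index: alloy P.

alloy P, M = 0.759×10⁻³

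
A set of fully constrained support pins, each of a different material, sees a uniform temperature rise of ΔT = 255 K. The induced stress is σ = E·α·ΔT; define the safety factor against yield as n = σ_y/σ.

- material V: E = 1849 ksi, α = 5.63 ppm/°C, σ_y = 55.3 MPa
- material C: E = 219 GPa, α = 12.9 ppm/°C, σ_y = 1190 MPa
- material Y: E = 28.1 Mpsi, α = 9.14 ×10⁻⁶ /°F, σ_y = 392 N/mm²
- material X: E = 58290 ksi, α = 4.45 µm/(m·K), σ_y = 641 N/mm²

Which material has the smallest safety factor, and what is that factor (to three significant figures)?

In consistent units (E in GPa, α in ×10⁻⁶/K, σ_y in MPa):
  material V: E = 12.75, α = 5.63, σ_y = 55.30 → σ = 18.3 MPa, n = 3.02
  material C: E = 219.0, α = 12.9, σ_y = 1190 → σ = 720 MPa, n = 1.65
  material Y: E = 193.7, α = 16.5, σ_y = 392.0 → σ = 813 MPa, n = 0.482
  material X: E = 401.9, α = 4.45, σ_y = 641.0 → σ = 456 MPa, n = 1.41
Smallest n: material Y with n = 0.482.

material Y, n = 0.482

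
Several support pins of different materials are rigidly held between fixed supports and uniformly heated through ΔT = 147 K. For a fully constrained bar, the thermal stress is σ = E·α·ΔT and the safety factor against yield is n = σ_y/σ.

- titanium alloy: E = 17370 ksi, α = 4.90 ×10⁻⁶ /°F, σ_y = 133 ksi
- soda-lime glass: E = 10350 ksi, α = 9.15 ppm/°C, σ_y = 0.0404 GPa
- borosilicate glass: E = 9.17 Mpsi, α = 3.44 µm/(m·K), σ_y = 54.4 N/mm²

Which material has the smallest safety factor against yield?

soda-lime glass

Converting E to GPa, α to ×10⁻⁶/K, σ_y to MPa, then σ and n for each:
  titanium alloy: E = 119.8, α = 8.82, σ_y = 917.0 → σ = 155 MPa, n = 5.91
  soda-lime glass: E = 71.36, α = 9.15, σ_y = 40.40 → σ = 96.0 MPa, n = 0.421
  borosilicate glass: E = 63.22, α = 3.44, σ_y = 54.40 → σ = 32.0 MPa, n = 1.70
Smallest n: soda-lime glass with n = 0.421.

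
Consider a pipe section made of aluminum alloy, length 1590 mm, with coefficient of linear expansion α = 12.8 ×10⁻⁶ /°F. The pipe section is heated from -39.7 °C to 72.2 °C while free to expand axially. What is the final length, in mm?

1594.1 mm

Convert α: 12.8×10⁻⁶/°F × (9/5) = 23.0×10⁻⁶/K.
ΔT = 72.2 − (-39.7) = 111.9 K.
ΔL = α·L₀·ΔT = 23.0×10⁻⁶ × 1590 mm × 111.9 K = 4.10 mm.
L = L₀ + ΔL = 1590 + 4.10 = 1594.1 mm.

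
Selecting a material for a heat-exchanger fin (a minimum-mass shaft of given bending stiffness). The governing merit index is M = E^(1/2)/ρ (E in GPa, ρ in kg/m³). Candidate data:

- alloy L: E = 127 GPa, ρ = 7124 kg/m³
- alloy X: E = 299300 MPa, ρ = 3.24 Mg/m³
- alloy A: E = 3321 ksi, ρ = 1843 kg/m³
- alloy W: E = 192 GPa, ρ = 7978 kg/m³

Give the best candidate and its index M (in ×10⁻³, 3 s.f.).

Convert each candidate to consistent units, then evaluate M:
  alloy L: E = 127.0 GPa, ρ = 7124 kg/m³
  alloy X: E = 299.3 GPa, ρ = 3240 kg/m³
  alloy A: E = 22.90 GPa, ρ = 1843 kg/m³
  alloy W: E = 192.0 GPa, ρ = 7978 kg/m³
  alloy X: M = 5.34×10⁻³
  alloy A: M = 2.60×10⁻³
  alloy W: M = 1.74×10⁻³
  alloy L: M = 1.58×10⁻³
Highest index: alloy X.

alloy X, M = 5.34×10⁻³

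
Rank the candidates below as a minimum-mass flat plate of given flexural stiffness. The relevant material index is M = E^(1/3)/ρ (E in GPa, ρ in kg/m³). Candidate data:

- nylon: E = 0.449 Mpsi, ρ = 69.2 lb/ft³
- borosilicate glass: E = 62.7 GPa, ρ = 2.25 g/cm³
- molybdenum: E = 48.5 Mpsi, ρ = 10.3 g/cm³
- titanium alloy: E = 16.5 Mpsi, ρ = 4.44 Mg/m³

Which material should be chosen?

borosilicate glass

Convert each candidate to consistent units, then evaluate M:
  nylon: E = 3.096 GPa, ρ = 1108 kg/m³
  borosilicate glass: E = 62.70 GPa, ρ = 2250 kg/m³
  molybdenum: E = 334.4 GPa, ρ = 10300 kg/m³
  titanium alloy: E = 113.8 GPa, ρ = 4440 kg/m³
  borosilicate glass: M = 1.77×10⁻³
  nylon: M = 1.31×10⁻³
  titanium alloy: M = 1.09×10⁻³
  molybdenum: M = 0.674×10⁻³
Highest index: borosilicate glass.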